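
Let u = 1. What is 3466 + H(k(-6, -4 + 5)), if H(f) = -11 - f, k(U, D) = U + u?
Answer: 3460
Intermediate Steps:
k(U, D) = 1 + U (k(U, D) = U + 1 = 1 + U)
3466 + H(k(-6, -4 + 5)) = 3466 + (-11 - (1 - 6)) = 3466 + (-11 - 1*(-5)) = 3466 + (-11 + 5) = 3466 - 6 = 3460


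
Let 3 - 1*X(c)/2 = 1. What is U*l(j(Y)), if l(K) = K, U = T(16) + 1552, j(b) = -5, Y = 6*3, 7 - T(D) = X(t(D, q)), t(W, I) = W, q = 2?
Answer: -7775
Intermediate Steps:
X(c) = 4 (X(c) = 6 - 2*1 = 6 - 2 = 4)
T(D) = 3 (T(D) = 7 - 1*4 = 7 - 4 = 3)
Y = 18
U = 1555 (U = 3 + 1552 = 1555)
U*l(j(Y)) = 1555*(-5) = -7775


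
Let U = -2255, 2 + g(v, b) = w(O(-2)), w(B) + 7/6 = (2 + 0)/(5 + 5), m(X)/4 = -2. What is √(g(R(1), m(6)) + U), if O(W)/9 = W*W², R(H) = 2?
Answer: I*√2032170/30 ≈ 47.518*I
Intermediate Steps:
m(X) = -8 (m(X) = 4*(-2) = -8)
O(W) = 9*W³ (O(W) = 9*(W*W²) = 9*W³)
w(B) = -29/30 (w(B) = -7/6 + (2 + 0)/(5 + 5) = -7/6 + 2/10 = -7/6 + 2*(⅒) = -7/6 + ⅕ = -29/30)
g(v, b) = -89/30 (g(v, b) = -2 - 29/30 = -89/30)
√(g(R(1), m(6)) + U) = √(-89/30 - 2255) = √(-67739/30) = I*√2032170/30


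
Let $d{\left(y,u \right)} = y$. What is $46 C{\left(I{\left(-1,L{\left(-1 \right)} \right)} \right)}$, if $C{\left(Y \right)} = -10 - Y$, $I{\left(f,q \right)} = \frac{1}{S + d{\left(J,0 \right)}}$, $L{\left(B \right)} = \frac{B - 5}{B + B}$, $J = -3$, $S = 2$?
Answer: $-414$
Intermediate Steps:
$L{\left(B \right)} = \frac{-5 + B}{2 B}$
$I{\left(f,q \right)} = -1$ ($I{\left(f,q \right)} = \frac{1}{2 - 3} = \frac{1}{-1} = -1$)
$46 C{\left(I{\left(-1,L{\left(-1 \right)} \right)} \right)} = 46 \left(-10 - -1\right) = 46 \left(-10 + 1\right) = 46 \left(-9\right) = -414$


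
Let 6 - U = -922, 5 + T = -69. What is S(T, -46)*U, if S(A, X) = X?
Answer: -42688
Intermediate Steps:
T = -74 (T = -5 - 69 = -74)
U = 928 (U = 6 - 1*(-922) = 6 + 922 = 928)
S(T, -46)*U = -46*928 = -42688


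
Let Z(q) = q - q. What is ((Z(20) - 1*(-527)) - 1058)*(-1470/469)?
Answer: 111510/67 ≈ 1664.3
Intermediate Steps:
Z(q) = 0
((Z(20) - 1*(-527)) - 1058)*(-1470/469) = ((0 - 1*(-527)) - 1058)*(-1470/469) = ((0 + 527) - 1058)*(-1470*1/469) = (527 - 1058)*(-210/67) = -531*(-210/67) = 111510/67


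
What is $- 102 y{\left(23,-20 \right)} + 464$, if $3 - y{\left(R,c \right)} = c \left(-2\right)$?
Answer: $4238$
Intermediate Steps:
$y{\left(R,c \right)} = 3 + 2 c$ ($y{\left(R,c \right)} = 3 - c \left(-2\right) = 3 - - 2 c = 3 + 2 c$)
$- 102 y{\left(23,-20 \right)} + 464 = - 102 \left(3 + 2 \left(-20\right)\right) + 464 = - 102 \left(3 - 40\right) + 464 = \left(-102\right) \left(-37\right) + 464 = 3774 + 464 = 4238$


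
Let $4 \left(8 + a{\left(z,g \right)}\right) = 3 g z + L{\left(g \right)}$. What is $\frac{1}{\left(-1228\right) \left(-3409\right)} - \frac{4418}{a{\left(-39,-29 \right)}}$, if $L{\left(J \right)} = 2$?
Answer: $- \frac{73979441981}{14078365476} \approx -5.2548$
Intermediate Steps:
$a{\left(z,g \right)} = - \frac{15}{2} + \frac{3 g z}{4}$ ($a{\left(z,g \right)} = -8 + \frac{3 g z + 2}{4} = -8 + \frac{2 + 3 g z}{4} = -8 + \left(\frac{1}{2} + \frac{3 g z}{4}\right) = - \frac{15}{2} + \frac{3 g z}{4}$)
$\frac{1}{\left(-1228\right) \left(-3409\right)} - \frac{4418}{a{\left(-39,-29 \right)}} = \frac{1}{\left(-1228\right) \left(-3409\right)} - \frac{4418}{- \frac{15}{2} + \frac{3}{4} \left(-29\right) \left(-39\right)} = \left(- \frac{1}{1228}\right) \left(- \frac{1}{3409}\right) - \frac{4418}{- \frac{15}{2} + \frac{3393}{4}} = \frac{1}{4186252} - \frac{4418}{\frac{3363}{4}} = \frac{1}{4186252} - \frac{17672}{3363} = - \frac{73979441981}{14078365476}$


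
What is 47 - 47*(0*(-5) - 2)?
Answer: 141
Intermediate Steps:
47 - 47*(0*(-5) - 2) = 47 - 47*(0 - 2) = 47 - 47*(-2) = 47 + 94 = 141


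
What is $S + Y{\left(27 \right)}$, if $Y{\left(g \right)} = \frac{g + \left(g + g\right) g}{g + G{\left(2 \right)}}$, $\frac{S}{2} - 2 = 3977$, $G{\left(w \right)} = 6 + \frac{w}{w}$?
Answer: $\frac{272057}{34} \approx 8001.7$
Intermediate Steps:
$G{\left(w \right)} = 7$ ($G{\left(w \right)} = 6 + 1 = 7$)
$S = 7958$ ($S = 4 + 2 \cdot 3977 = 4 + 7954 = 7958$)
$Y{\left(g \right)} = \frac{g + 2 g^{2}}{7 + g}$ ($Y{\left(g \right)} = \frac{g + \left(g + g\right) g}{g + 7} = \frac{g + 2 g g}{7 + g} = \frac{g + 2 g^{2}}{7 + g}$)
$S + Y{\left(27 \right)} = 7958 + \frac{27 \left(1 + 2 \cdot 27\right)}{7 + 27} = 7958 + \frac{27 \left(1 + 54\right)}{34} = 7958 + 27 \cdot \frac{1}{34} \cdot 55 = 7958 + \frac{1485}{34} = \frac{272057}{34}$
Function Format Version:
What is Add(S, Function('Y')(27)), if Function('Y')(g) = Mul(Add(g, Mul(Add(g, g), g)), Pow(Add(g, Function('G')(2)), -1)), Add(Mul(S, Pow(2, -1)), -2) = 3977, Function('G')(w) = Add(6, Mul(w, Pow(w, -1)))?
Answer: Rational(272057, 34) ≈ 8001.7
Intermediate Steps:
Function('G')(w) = 7 (Function('G')(w) = Add(6, 1) = 7)
S = 7958 (S = Add(4, Mul(2, 3977)) = Add(4, 7954) = 7958)
Function('Y')(g) = Mul(Pow(Add(7, g), -1), Add(g, Mul(2, Pow(g, 2)))) (Function('Y')(g) = Mul(Add(g, Mul(Add(g, g), g)), Pow(Add(g, 7), -1)) = Mul(Add(g, Mul(Mul(2, g), g)), Pow(Add(7, g), -1)) = Mul(Add(g, Mul(2, Pow(g, 2))), Pow(Add(7, g), -1)) = Mul(Pow(Add(7, g), -1), Add(g, Mul(2, Pow(g, 2)))))
Add(S, Function('Y')(27)) = Add(7958, Mul(27, Pow(Add(7, 27), -1), Add(1, Mul(2, 27)))) = Add(7958, Mul(27, Pow(34, -1), Add(1, 54))) = Add(7958, Mul(27, Rational(1, 34), 55)) = Add(7958, Rational(1485, 34)) = Rational(272057, 34)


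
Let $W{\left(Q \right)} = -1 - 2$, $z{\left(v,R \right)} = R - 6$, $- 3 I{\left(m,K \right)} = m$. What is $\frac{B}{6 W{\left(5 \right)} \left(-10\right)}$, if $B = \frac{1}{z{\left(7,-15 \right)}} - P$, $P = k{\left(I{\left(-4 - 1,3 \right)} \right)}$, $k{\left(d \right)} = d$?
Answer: $- \frac{1}{105} \approx -0.0095238$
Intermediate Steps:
$I{\left(m,K \right)} = - \frac{m}{3}$
$z{\left(v,R \right)} = -6 + R$ ($z{\left(v,R \right)} = R - 6 = -6 + R$)
$W{\left(Q \right)} = -3$ ($W{\left(Q \right)} = -1 - 2 = -3$)
$P = \frac{5}{3}$ ($P = - \frac{-4 - 1}{3} = \left(- \frac{1}{3}\right) \left(-5\right) = \frac{5}{3} \approx 1.6667$)
$B = - \frac{12}{7}$ ($B = \frac{1}{-6 - 15} - \frac{5}{3} = \frac{1}{-21} - \frac{5}{3} = - \frac{1}{21} - \frac{5}{3} = - \frac{12}{7} \approx -1.7143$)
$\frac{B}{6 W{\left(5 \right)} \left(-10\right)} = - \frac{12}{7 \cdot 6 \left(-3\right) \left(-10\right)} = - \frac{12}{7 \left(\left(-18\right) \left(-10\right)\right)} = - \frac{12}{7 \cdot 180} = \left(- \frac{12}{7}\right) \frac{1}{180} = - \frac{1}{105}$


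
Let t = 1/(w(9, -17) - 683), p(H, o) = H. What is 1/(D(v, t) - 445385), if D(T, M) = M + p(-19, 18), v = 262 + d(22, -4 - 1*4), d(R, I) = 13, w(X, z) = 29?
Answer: -654/291294217 ≈ -2.2452e-6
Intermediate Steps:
v = 275 (v = 262 + 13 = 275)
t = -1/654 (t = 1/(29 - 683) = 1/(-654) = -1/654 ≈ -0.0015291)
D(T, M) = -19 + M (D(T, M) = M - 19 = -19 + M)
1/(D(v, t) - 445385) = 1/((-19 - 1/654) - 445385) = 1/(-12427/654 - 445385) = 1/(-291294217/654) = -654/291294217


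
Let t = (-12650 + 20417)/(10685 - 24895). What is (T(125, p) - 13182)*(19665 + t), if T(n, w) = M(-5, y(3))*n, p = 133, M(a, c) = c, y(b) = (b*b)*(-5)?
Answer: -5255275423581/14210 ≈ -3.6983e+8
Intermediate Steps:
y(b) = -5*b**2 (y(b) = b**2*(-5) = -5*b**2)
T(n, w) = -45*n (T(n, w) = (-5*3**2)*n = (-5*9)*n = -45*n)
t = -7767/14210 (t = 7767/(-14210) = 7767*(-1/14210) = -7767/14210 ≈ -0.54659)
(T(125, p) - 13182)*(19665 + t) = (-45*125 - 13182)*(19665 - 7767/14210) = (-5625 - 13182)*(279431883/14210) = -18807*279431883/14210 = -5255275423581/14210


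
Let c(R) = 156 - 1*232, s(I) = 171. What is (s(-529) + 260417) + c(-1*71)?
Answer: 260512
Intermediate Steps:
c(R) = -76 (c(R) = 156 - 232 = -76)
(s(-529) + 260417) + c(-1*71) = (171 + 260417) - 76 = 260588 - 76 = 260512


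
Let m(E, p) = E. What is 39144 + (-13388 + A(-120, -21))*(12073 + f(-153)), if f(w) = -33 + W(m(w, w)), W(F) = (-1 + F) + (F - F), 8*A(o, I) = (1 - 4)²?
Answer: -636309009/4 ≈ -1.5908e+8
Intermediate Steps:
A(o, I) = 9/8 (A(o, I) = (1 - 4)²/8 = (⅛)*(-3)² = (⅛)*9 = 9/8)
W(F) = -1 + F (W(F) = (-1 + F) + 0 = -1 + F)
f(w) = -34 + w (f(w) = -33 + (-1 + w) = -34 + w)
39144 + (-13388 + A(-120, -21))*(12073 + f(-153)) = 39144 + (-13388 + 9/8)*(12073 + (-34 - 153)) = 39144 - 107095*(12073 - 187)/8 = 39144 - 107095/8*11886 = 39144 - 636465585/4 = -636309009/4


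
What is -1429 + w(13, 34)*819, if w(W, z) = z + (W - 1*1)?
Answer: 36245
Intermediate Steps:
w(W, z) = -1 + W + z (w(W, z) = z + (W - 1) = z + (-1 + W) = -1 + W + z)
-1429 + w(13, 34)*819 = -1429 + (-1 + 13 + 34)*819 = -1429 + 46*819 = -1429 + 37674 = 36245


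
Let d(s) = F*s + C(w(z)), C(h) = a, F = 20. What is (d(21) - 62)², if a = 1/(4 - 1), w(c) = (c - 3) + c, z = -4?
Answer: 1155625/9 ≈ 1.2840e+5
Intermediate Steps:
w(c) = -3 + 2*c (w(c) = (-3 + c) + c = -3 + 2*c)
a = ⅓ (a = 1/3 = ⅓ ≈ 0.33333)
C(h) = ⅓
d(s) = ⅓ + 20*s (d(s) = 20*s + ⅓ = ⅓ + 20*s)
(d(21) - 62)² = ((⅓ + 20*21) - 62)² = ((⅓ + 420) - 62)² = (1261/3 - 62)² = (1075/3)² = 1155625/9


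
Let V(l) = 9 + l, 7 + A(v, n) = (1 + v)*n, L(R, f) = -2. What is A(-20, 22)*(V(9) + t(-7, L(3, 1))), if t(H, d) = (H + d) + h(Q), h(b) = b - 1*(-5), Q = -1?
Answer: -5525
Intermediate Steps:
h(b) = 5 + b (h(b) = b + 5 = 5 + b)
t(H, d) = 4 + H + d (t(H, d) = (H + d) + (5 - 1) = (H + d) + 4 = 4 + H + d)
A(v, n) = -7 + n*(1 + v) (A(v, n) = -7 + (1 + v)*n = -7 + n*(1 + v))
A(-20, 22)*(V(9) + t(-7, L(3, 1))) = (-7 + 22 + 22*(-20))*((9 + 9) + (4 - 7 - 2)) = (-7 + 22 - 440)*(18 - 5) = -425*13 = -5525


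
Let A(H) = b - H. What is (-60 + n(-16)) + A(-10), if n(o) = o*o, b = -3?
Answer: 203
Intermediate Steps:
n(o) = o**2
A(H) = -3 - H
(-60 + n(-16)) + A(-10) = (-60 + (-16)**2) + (-3 - 1*(-10)) = (-60 + 256) + (-3 + 10) = 196 + 7 = 203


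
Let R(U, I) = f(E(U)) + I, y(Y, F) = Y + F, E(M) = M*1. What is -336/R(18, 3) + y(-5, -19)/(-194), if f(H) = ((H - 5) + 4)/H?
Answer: -585804/6887 ≈ -85.059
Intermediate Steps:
E(M) = M
y(Y, F) = F + Y
f(H) = (-1 + H)/H (f(H) = ((-5 + H) + 4)/H = (-1 + H)/H)
R(U, I) = I + (-1 + U)/U (R(U, I) = (-1 + U)/U + I = I + (-1 + U)/U)
-336/R(18, 3) + y(-5, -19)/(-194) = -336/(1 + 3 - 1/18) + (-19 - 5)/(-194) = -336/(1 + 3 - 1*1/18) - 24*(-1/194) = -336/(1 + 3 - 1/18) + 12/97 = -336/71/18 + 12/97 = -336*18/71 + 12/97 = -6048/71 + 12/97 = -585804/6887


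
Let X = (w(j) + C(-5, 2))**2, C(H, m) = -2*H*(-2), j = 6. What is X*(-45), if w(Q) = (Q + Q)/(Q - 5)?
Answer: -2880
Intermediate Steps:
w(Q) = 2*Q/(-5 + Q) (w(Q) = (2*Q)/(-5 + Q) = 2*Q/(-5 + Q))
C(H, m) = 4*H
X = 64 (X = (2*6/(-5 + 6) + 4*(-5))**2 = (2*6/1 - 20)**2 = (2*6*1 - 20)**2 = (12 - 20)**2 = (-8)**2 = 64)
X*(-45) = 64*(-45) = -2880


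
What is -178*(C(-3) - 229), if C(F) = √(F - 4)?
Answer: 40762 - 178*I*√7 ≈ 40762.0 - 470.94*I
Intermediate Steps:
C(F) = √(-4 + F)
-178*(C(-3) - 229) = -178*(√(-4 - 3) - 229) = -178*(√(-7) - 229) = -178*(I*√7 - 229) = -178*(-229 + I*√7) = 40762 - 178*I*√7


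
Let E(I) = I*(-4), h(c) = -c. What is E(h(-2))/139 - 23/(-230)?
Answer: 59/1390 ≈ 0.042446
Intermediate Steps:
E(I) = -4*I
E(h(-2))/139 - 23/(-230) = -(-4)*(-2)/139 - 23/(-230) = -4*2*(1/139) - 23*(-1/230) = -8*1/139 + ⅒ = -8/139 + ⅒ = 59/1390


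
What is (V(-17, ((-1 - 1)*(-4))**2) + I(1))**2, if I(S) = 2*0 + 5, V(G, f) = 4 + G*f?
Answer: 1164241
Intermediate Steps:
I(S) = 5 (I(S) = 0 + 5 = 5)
(V(-17, ((-1 - 1)*(-4))**2) + I(1))**2 = ((4 - 17*16*(-1 - 1)**2) + 5)**2 = ((4 - 17*(-2*(-4))**2) + 5)**2 = ((4 - 17*8**2) + 5)**2 = ((4 - 17*64) + 5)**2 = ((4 - 1088) + 5)**2 = (-1084 + 5)**2 = (-1079)**2 = 1164241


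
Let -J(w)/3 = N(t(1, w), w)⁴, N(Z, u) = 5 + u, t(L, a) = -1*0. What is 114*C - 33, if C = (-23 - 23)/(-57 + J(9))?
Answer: -1266607/38435 ≈ -32.955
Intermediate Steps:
t(L, a) = 0
J(w) = -3*(5 + w)⁴
C = 46/115305 (C = (-23 - 23)/(-57 - 3*(5 + 9)⁴) = -46/(-57 - 3*14⁴) = -46/(-57 - 3*38416) = -46/(-57 - 115248) = -46/(-115305) = -46*(-1/115305) = 46/115305 ≈ 0.00039894)
114*C - 33 = 114*(46/115305) - 33 = 1748/38435 - 33 = -1266607/38435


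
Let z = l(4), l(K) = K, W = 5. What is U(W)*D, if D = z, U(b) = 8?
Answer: 32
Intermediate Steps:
z = 4
D = 4
U(W)*D = 8*4 = 32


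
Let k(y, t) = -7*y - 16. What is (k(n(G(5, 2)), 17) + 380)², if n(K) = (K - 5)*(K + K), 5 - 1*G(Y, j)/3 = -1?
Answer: 8479744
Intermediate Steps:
G(Y, j) = 18 (G(Y, j) = 15 - 3*(-1) = 15 + 3 = 18)
n(K) = 2*K*(-5 + K) (n(K) = (-5 + K)*(2*K) = 2*K*(-5 + K))
k(y, t) = -16 - 7*y
(k(n(G(5, 2)), 17) + 380)² = ((-16 - 14*18*(-5 + 18)) + 380)² = ((-16 - 14*18*13) + 380)² = ((-16 - 7*468) + 380)² = ((-16 - 3276) + 380)² = (-3292 + 380)² = (-2912)² = 8479744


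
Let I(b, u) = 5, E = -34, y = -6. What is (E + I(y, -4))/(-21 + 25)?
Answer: -29/4 ≈ -7.2500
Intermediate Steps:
(E + I(y, -4))/(-21 + 25) = (-34 + 5)/(-21 + 25) = -29/4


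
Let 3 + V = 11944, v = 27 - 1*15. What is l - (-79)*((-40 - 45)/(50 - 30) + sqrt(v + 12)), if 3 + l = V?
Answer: 46409/4 + 158*sqrt(6) ≈ 11989.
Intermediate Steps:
v = 12 (v = 27 - 15 = 12)
V = 11941 (V = -3 + 11944 = 11941)
l = 11938 (l = -3 + 11941 = 11938)
l - (-79)*((-40 - 45)/(50 - 30) + sqrt(v + 12)) = 11938 - (-79)*((-40 - 45)/(50 - 30) + sqrt(12 + 12)) = 11938 - (-79)*(-85/20 + sqrt(24)) = 11938 - (-79)*(-85*1/20 + 2*sqrt(6)) = 11938 - (-79)*(-17/4 + 2*sqrt(6)) = 11938 - (1343/4 - 158*sqrt(6)) = 11938 + (-1343/4 + 158*sqrt(6)) = 46409/4 + 158*sqrt(6)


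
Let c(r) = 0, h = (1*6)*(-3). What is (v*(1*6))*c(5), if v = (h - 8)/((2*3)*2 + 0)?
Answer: 0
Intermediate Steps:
h = -18 (h = 6*(-3) = -18)
v = -13/6 (v = (-18 - 8)/((2*3)*2 + 0) = -26/(6*2 + 0) = -26/(12 + 0) = -26/12 = -26*1/12 = -13/6 ≈ -2.1667)
(v*(1*6))*c(5) = -13*6/6*0 = -13/6*6*0 = -13*0 = 0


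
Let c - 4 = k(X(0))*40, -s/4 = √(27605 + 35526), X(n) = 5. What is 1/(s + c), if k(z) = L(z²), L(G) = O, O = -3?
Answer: 29/249160 - √63131/249160 ≈ -0.00089203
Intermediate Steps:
L(G) = -3
k(z) = -3
s = -4*√63131 (s = -4*√(27605 + 35526) = -4*√63131 ≈ -1005.0)
c = -116 (c = 4 - 3*40 = 4 - 120 = -116)
1/(s + c) = 1/(-4*√63131 - 116) = 1/(-116 - 4*√63131)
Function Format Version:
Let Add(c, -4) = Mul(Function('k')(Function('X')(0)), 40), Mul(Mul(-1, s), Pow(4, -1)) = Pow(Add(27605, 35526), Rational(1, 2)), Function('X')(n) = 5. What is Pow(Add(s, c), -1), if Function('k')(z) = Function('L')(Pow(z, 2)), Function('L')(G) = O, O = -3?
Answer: Add(Rational(29, 249160), Mul(Rational(-1, 249160), Pow(63131, Rational(1, 2)))) ≈ -0.00089203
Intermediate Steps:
Function('L')(G) = -3
Function('k')(z) = -3
s = Mul(-4, Pow(63131, Rational(1, 2))) (s = Mul(-4, Pow(Add(27605, 35526), Rational(1, 2))) = Mul(-4, Pow(63131, Rational(1, 2))) ≈ -1005.0)
c = -116 (c = Add(4, Mul(-3, 40)) = Add(4, -120) = -116)
Pow(Add(s, c), -1) = Pow(Add(Mul(-4, Pow(63131, Rational(1, 2))), -116), -1) = Pow(Add(-116, Mul(-4, Pow(63131, Rational(1, 2)))), -1)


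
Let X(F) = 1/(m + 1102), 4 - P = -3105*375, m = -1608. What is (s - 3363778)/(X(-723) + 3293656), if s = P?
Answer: -1112895894/1666589935 ≈ -0.66777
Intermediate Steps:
P = 1164379 (P = 4 - (-3105)*375 = 4 - 1*(-1164375) = 4 + 1164375 = 1164379)
X(F) = -1/506 (X(F) = 1/(-1608 + 1102) = 1/(-506) = -1/506)
s = 1164379
(s - 3363778)/(X(-723) + 3293656) = (1164379 - 3363778)/(-1/506 + 3293656) = -2199399/1666589935/506 = -2199399*506/1666589935 = -1112895894/1666589935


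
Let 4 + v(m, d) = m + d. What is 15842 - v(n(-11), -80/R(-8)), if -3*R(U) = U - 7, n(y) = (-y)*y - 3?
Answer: 15986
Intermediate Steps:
n(y) = -3 - y² (n(y) = -y² - 3 = -3 - y²)
R(U) = 7/3 - U/3 (R(U) = -(U - 7)/3 = -(-7 + U)/3 = 7/3 - U/3)
v(m, d) = -4 + d + m (v(m, d) = -4 + (m + d) = -4 + (d + m) = -4 + d + m)
15842 - v(n(-11), -80/R(-8)) = 15842 - (-4 - 80/(7/3 - ⅓*(-8)) + (-3 - 1*(-11)²)) = 15842 - (-4 - 80/(7/3 + 8/3) + (-3 - 1*121)) = 15842 - (-4 - 80/5 + (-3 - 121)) = 15842 - (-4 - 80*⅕ - 124) = 15842 - (-4 - 16 - 124) = 15842 - 1*(-144) = 15842 + 144 = 15986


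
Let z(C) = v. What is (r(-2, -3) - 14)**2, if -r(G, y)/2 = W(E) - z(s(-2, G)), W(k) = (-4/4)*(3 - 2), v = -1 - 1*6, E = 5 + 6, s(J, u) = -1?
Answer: 676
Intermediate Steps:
E = 11
v = -7 (v = -1 - 6 = -7)
z(C) = -7
W(k) = -1 (W(k) = -4*1/4*1 = -1*1 = -1)
r(G, y) = -12 (r(G, y) = -2*(-1 - 1*(-7)) = -2*(-1 + 7) = -2*6 = -12)
(r(-2, -3) - 14)**2 = (-12 - 14)**2 = (-26)**2 = 676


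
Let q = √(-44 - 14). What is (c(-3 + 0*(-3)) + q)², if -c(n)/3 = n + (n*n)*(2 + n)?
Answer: (36 + I*√58)² ≈ 1238.0 + 548.34*I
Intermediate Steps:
q = I*√58 (q = √(-58) = I*√58 ≈ 7.6158*I)
c(n) = -3*n - 3*n²*(2 + n) (c(n) = -3*(n + (n*n)*(2 + n)) = -3*(n + n²*(2 + n)) = -3*n - 3*n²*(2 + n))
(c(-3 + 0*(-3)) + q)² = (-3*(-3 + 0*(-3))*(1 + (-3 + 0*(-3))² + 2*(-3 + 0*(-3))) + I*√58)² = (-3*(-3 + 0)*(1 + (-3 + 0)² + 2*(-3 + 0)) + I*√58)² = (-3*(-3)*(1 + (-3)² + 2*(-3)) + I*√58)² = (-3*(-3)*(1 + 9 - 6) + I*√58)² = (-3*(-3)*4 + I*√58)² = (36 + I*√58)²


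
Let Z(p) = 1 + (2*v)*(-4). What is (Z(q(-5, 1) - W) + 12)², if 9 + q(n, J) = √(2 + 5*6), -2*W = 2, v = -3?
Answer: 1369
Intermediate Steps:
W = -1 (W = -½*2 = -1)
q(n, J) = -9 + 4*√2 (q(n, J) = -9 + √(2 + 5*6) = -9 + √(2 + 30) = -9 + √32 = -9 + 4*√2)
Z(p) = 25 (Z(p) = 1 + (2*(-3))*(-4) = 1 - 6*(-4) = 1 + 24 = 25)
(Z(q(-5, 1) - W) + 12)² = (25 + 12)² = 37² = 1369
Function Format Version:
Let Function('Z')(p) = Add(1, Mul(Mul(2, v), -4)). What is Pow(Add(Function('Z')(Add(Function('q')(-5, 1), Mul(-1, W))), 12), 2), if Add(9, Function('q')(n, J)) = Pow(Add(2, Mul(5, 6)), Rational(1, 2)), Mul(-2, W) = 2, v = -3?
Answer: 1369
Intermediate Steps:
W = -1 (W = Mul(Rational(-1, 2), 2) = -1)
Function('q')(n, J) = Add(-9, Mul(4, Pow(2, Rational(1, 2)))) (Function('q')(n, J) = Add(-9, Pow(Add(2, Mul(5, 6)), Rational(1, 2))) = Add(-9, Pow(Add(2, 30), Rational(1, 2))) = Add(-9, Pow(32, Rational(1, 2))) = Add(-9, Mul(4, Pow(2, Rational(1, 2)))))
Function('Z')(p) = 25 (Function('Z')(p) = Add(1, Mul(Mul(2, -3), -4)) = Add(1, Mul(-6, -4)) = Add(1, 24) = 25)
Pow(Add(Function('Z')(Add(Function('q')(-5, 1), Mul(-1, W))), 12), 2) = Pow(Add(25, 12), 2) = Pow(37, 2) = 1369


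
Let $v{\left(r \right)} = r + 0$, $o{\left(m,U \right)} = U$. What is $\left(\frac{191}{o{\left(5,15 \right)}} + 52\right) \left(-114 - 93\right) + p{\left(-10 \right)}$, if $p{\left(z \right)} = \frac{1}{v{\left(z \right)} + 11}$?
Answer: $- \frac{66994}{5} \approx -13399.0$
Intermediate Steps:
$v{\left(r \right)} = r$
$p{\left(z \right)} = \frac{1}{11 + z}$ ($p{\left(z \right)} = \frac{1}{z + 11} = \frac{1}{11 + z}$)
$\left(\frac{191}{o{\left(5,15 \right)}} + 52\right) \left(-114 - 93\right) + p{\left(-10 \right)} = \left(\frac{191}{15} + 52\right) \left(-114 - 93\right) + \frac{1}{11 - 10} = \left(191 \cdot \frac{1}{15} + 52\right) \left(-207\right) + 1^{-1} = \left(\frac{191}{15} + 52\right) \left(-207\right) + 1 = \frac{971}{15} \left(-207\right) + 1 = - \frac{66999}{5} + 1 = - \frac{66994}{5}$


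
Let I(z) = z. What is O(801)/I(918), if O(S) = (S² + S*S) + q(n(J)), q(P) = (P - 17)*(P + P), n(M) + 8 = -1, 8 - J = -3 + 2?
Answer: 4195/3 ≈ 1398.3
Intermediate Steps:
J = 9 (J = 8 - (-3 + 2) = 8 - 1*(-1) = 8 + 1 = 9)
n(M) = -9 (n(M) = -8 - 1 = -9)
q(P) = 2*P*(-17 + P) (q(P) = (-17 + P)*(2*P) = 2*P*(-17 + P))
O(S) = 468 + 2*S² (O(S) = (S² + S*S) + 2*(-9)*(-17 - 9) = (S² + S²) + 2*(-9)*(-26) = 2*S² + 468 = 468 + 2*S²)
O(801)/I(918) = (468 + 2*801²)/918 = (468 + 2*641601)*(1/918) = (468 + 1283202)*(1/918) = 1283670*(1/918) = 4195/3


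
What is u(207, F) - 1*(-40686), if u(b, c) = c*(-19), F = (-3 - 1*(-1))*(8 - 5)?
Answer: 40800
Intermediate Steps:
F = -6 (F = (-3 + 1)*3 = -2*3 = -6)
u(b, c) = -19*c
u(207, F) - 1*(-40686) = -19*(-6) - 1*(-40686) = 114 + 40686 = 40800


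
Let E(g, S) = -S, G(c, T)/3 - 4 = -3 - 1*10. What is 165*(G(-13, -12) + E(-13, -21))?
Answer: -990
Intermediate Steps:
G(c, T) = -27 (G(c, T) = 12 + 3*(-3 - 1*10) = 12 + 3*(-3 - 10) = 12 + 3*(-13) = 12 - 39 = -27)
165*(G(-13, -12) + E(-13, -21)) = 165*(-27 - 1*(-21)) = 165*(-27 + 21) = 165*(-6) = -990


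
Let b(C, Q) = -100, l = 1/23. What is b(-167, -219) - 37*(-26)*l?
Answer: -1338/23 ≈ -58.174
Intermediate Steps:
l = 1/23 ≈ 0.043478
b(-167, -219) - 37*(-26)*l = -100 - 37*(-26)/23 = -100 - (-962)/23 = -100 - 1*(-962/23) = -100 + 962/23 = -1338/23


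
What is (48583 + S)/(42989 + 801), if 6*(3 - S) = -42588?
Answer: 27842/21895 ≈ 1.2716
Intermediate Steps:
S = 7101 (S = 3 - ⅙*(-42588) = 3 + 7098 = 7101)
(48583 + S)/(42989 + 801) = (48583 + 7101)/(42989 + 801) = 55684/43790 = 55684*(1/43790) = 27842/21895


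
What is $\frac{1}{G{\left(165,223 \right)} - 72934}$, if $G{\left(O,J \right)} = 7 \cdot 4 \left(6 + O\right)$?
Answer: $- \frac{1}{68146} \approx -1.4674 \cdot 10^{-5}$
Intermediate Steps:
$G{\left(O,J \right)} = 168 + 28 O$ ($G{\left(O,J \right)} = 28 \left(6 + O\right) = 168 + 28 O$)
$\frac{1}{G{\left(165,223 \right)} - 72934} = \frac{1}{\left(168 + 28 \cdot 165\right) - 72934} = \frac{1}{\left(168 + 4620\right) - 72934} = \frac{1}{4788 - 72934} = \frac{1}{-68146} = - \frac{1}{68146}$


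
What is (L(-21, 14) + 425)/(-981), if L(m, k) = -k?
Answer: -137/327 ≈ -0.41896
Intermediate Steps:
(L(-21, 14) + 425)/(-981) = (-1*14 + 425)/(-981) = (-14 + 425)*(-1/981) = 411*(-1/981) = -137/327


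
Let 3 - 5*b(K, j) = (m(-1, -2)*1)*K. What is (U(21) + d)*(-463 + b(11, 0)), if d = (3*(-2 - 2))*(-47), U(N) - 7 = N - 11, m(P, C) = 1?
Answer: -1349663/5 ≈ -2.6993e+5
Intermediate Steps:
b(K, j) = ⅗ - K/5 (b(K, j) = ⅗ - 1*1*K/5 = ⅗ - K/5)
U(N) = -4 + N (U(N) = 7 + (N - 11) = 7 + (-11 + N) = -4 + N)
d = 564 (d = (3*(-4))*(-47) = -12*(-47) = 564)
(U(21) + d)*(-463 + b(11, 0)) = ((-4 + 21) + 564)*(-463 + (⅗ - ⅕*11)) = (17 + 564)*(-463 + (⅗ - 11/5)) = 581*(-463 - 8/5) = 581*(-2323/5) = -1349663/5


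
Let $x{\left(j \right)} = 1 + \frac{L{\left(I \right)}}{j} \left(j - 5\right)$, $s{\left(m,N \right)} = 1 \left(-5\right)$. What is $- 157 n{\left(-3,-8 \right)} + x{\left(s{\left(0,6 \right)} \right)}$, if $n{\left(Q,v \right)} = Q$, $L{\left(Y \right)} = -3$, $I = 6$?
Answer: $466$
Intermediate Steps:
$s{\left(m,N \right)} = -5$
$x{\left(j \right)} = 1 - \frac{3 \left(-5 + j\right)}{j}$ ($x{\left(j \right)} = 1 + - \frac{3}{j} \left(j - 5\right) = 1 + - \frac{3}{j} \left(-5 + j\right) = 1 - \frac{3 \left(-5 + j\right)}{j}$)
$- 157 n{\left(-3,-8 \right)} + x{\left(s{\left(0,6 \right)} \right)} = \left(-157\right) \left(-3\right) + \left(-2 + \frac{15}{-5}\right) = 471 + \left(-2 + 15 \left(- \frac{1}{5}\right)\right) = 471 - 5 = 466$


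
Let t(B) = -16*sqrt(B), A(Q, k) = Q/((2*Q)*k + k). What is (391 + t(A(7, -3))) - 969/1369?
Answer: 534310/1369 - 16*I*sqrt(35)/15 ≈ 390.29 - 6.3105*I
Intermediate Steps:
A(Q, k) = Q/(k + 2*Q*k) (A(Q, k) = Q/(2*Q*k + k) = Q/(k + 2*Q*k))
(391 + t(A(7, -3))) - 969/1369 = (391 - 16*sqrt(7)*(I*sqrt(3)/3)/sqrt(1 + 2*7)) - 969/1369 = (391 - 16*I*sqrt(21)/(3*sqrt(1 + 14))) - 969*1/1369 = (391 - 16*I*sqrt(35)/15) - 969/1369 = 534310/1369 - 16*I*sqrt(35)/15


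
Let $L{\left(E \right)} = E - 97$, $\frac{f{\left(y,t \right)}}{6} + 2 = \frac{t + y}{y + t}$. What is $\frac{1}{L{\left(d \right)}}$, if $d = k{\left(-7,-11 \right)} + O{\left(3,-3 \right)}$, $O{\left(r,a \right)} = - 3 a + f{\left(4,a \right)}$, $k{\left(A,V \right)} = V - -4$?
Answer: $- \frac{1}{101} \approx -0.009901$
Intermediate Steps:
$f{\left(y,t \right)} = -6$ ($f{\left(y,t \right)} = -12 + 6 \frac{t + y}{y + t} = -12 + 6 \frac{t + y}{t + y} = -12 + 6 \cdot 1 = -12 + 6 = -6$)
$k{\left(A,V \right)} = 4 + V$ ($k{\left(A,V \right)} = V + 4 = 4 + V$)
$O{\left(r,a \right)} = -6 - 3 a$ ($O{\left(r,a \right)} = - 3 a - 6 = -6 - 3 a$)
$d = -4$ ($d = \left(4 - 11\right) - -3 = -7 + \left(-6 + 9\right) = -7 + 3 = -4$)
$L{\left(E \right)} = -97 + E$ ($L{\left(E \right)} = E - 97 = -97 + E$)
$\frac{1}{L{\left(d \right)}} = \frac{1}{-97 - 4} = \frac{1}{-101} = - \frac{1}{101}$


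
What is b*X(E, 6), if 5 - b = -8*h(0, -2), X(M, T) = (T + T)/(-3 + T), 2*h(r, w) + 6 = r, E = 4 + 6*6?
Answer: -76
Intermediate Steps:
E = 40 (E = 4 + 36 = 40)
h(r, w) = -3 + r/2
X(M, T) = 2*T/(-3 + T) (X(M, T) = (2*T)/(-3 + T) = 2*T/(-3 + T))
b = -19 (b = 5 - (-8)*(-3 + (1/2)*0) = 5 - (-8)*(-3 + 0) = 5 - (-8)*(-3) = 5 - 1*24 = 5 - 24 = -19)
b*X(E, 6) = -38*6/(-3 + 6) = -38*6/3 = -19*4 = -76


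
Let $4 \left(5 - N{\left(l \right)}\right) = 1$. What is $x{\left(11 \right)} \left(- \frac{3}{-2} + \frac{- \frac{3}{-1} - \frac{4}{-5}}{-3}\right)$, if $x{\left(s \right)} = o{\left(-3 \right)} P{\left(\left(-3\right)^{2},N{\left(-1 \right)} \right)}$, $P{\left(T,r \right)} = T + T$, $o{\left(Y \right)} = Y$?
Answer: $- \frac{63}{5} \approx -12.6$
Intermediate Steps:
$N{\left(l \right)} = \frac{19}{4}$ ($N{\left(l \right)} = 5 - \frac{1}{4} = \frac{19}{4}$)
$P{\left(T,r \right)} = 2 T$
$x{\left(s \right)} = -54$ ($x{\left(s \right)} = - 3 \cdot 2 \left(-3\right)^{2} = - 3 \cdot 2 \cdot 9 = \left(-3\right) 18 = -54$)
$x{\left(11 \right)} \left(- \frac{3}{-2} + \frac{- \frac{3}{-1} - \frac{4}{-5}}{-3}\right) = - 54 \left(- \frac{3}{-2} + \frac{- \frac{3}{-1} - \frac{4}{-5}}{-3}\right) = - 54 \left(\left(-3\right) \left(- \frac{1}{2}\right) + \left(\left(-3\right) \left(-1\right) - - \frac{4}{5}\right) \left(- \frac{1}{3}\right)\right) = - 54 \left(\frac{3}{2} + \left(3 + \frac{4}{5}\right) \left(- \frac{1}{3}\right)\right) = - 54 \left(\frac{3}{2} + \frac{19}{5} \left(- \frac{1}{3}\right)\right) = - 54 \left(\frac{3}{2} - \frac{19}{15}\right) = \left(-54\right) \frac{7}{30} = - \frac{63}{5}$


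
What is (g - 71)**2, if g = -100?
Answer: 29241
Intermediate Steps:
(g - 71)**2 = (-100 - 71)**2 = (-171)**2 = 29241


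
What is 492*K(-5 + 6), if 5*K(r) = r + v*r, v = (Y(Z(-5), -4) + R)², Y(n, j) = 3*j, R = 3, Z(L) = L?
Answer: 40344/5 ≈ 8068.8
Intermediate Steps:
v = 81 (v = (3*(-4) + 3)² = (-12 + 3)² = (-9)² = 81)
K(r) = 82*r/5 (K(r) = (r + 81*r)/5 = (82*r)/5 = 82*r/5)
492*K(-5 + 6) = 492*(82*(-5 + 6)/5) = 492*((82/5)*1) = 492*(82/5) = 40344/5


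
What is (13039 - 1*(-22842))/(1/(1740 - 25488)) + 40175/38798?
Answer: -33059852890249/38798 ≈ -8.5210e+8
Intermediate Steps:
(13039 - 1*(-22842))/(1/(1740 - 25488)) + 40175/38798 = (13039 + 22842)/(1/(-23748)) + 40175*(1/38798) = 35881/(-1/23748) + 40175/38798 = 35881*(-23748) + 40175/38798 = -852101988 + 40175/38798 = -33059852890249/38798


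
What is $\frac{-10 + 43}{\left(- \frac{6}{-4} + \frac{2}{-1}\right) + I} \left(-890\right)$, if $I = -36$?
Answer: $\frac{58740}{73} \approx 804.66$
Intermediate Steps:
$\frac{-10 + 43}{\left(- \frac{6}{-4} + \frac{2}{-1}\right) + I} \left(-890\right) = \frac{-10 + 43}{\left(- \frac{6}{-4} + \frac{2}{-1}\right) - 36} \left(-890\right) = \frac{33}{\left(\left(-6\right) \left(- \frac{1}{4}\right) + 2 \left(-1\right)\right) - 36} \left(-890\right) = \frac{33}{\left(\frac{3}{2} - 2\right) - 36} \left(-890\right) = \frac{33}{- \frac{1}{2} - 36} \left(-890\right) = \frac{33}{- \frac{73}{2}} \left(-890\right) = 33 \left(- \frac{2}{73}\right) \left(-890\right) = \left(- \frac{66}{73}\right) \left(-890\right) = \frac{58740}{73}$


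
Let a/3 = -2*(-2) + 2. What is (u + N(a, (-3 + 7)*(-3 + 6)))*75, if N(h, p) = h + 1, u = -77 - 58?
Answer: -8700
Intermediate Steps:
u = -135
a = 18 (a = 3*(-2*(-2) + 2) = 3*(4 + 2) = 3*6 = 18)
N(h, p) = 1 + h
(u + N(a, (-3 + 7)*(-3 + 6)))*75 = (-135 + (1 + 18))*75 = (-135 + 19)*75 = -116*75 = -8700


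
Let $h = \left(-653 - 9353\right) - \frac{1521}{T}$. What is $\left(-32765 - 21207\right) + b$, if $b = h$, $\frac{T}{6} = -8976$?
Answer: $- \frac{382844183}{5984} \approx -63978.0$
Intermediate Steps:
$T = -53856$ ($T = 6 \left(-8976\right) = -53856$)
$h = - \frac{59875735}{5984}$ ($h = \left(-653 - 9353\right) - \frac{1521}{-53856} = -10006 - - \frac{169}{5984} = -10006 + \frac{169}{5984} = - \frac{59875735}{5984} \approx -10006.0$)
$b = - \frac{59875735}{5984} \approx -10006.0$
$\left(-32765 - 21207\right) + b = \left(-32765 - 21207\right) - \frac{59875735}{5984} = -53972 - \frac{59875735}{5984} = - \frac{382844183}{5984}$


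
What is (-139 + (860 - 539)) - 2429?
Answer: -2247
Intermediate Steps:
(-139 + (860 - 539)) - 2429 = (-139 + 321) - 2429 = 182 - 2429 = -2247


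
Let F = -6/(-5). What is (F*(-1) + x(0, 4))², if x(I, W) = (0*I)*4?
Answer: 36/25 ≈ 1.4400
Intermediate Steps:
F = 6/5 (F = -6*(-⅕) = 6/5 ≈ 1.2000)
x(I, W) = 0 (x(I, W) = 0*4 = 0)
(F*(-1) + x(0, 4))² = ((6/5)*(-1) + 0)² = (-6/5 + 0)² = (-6/5)² = 36/25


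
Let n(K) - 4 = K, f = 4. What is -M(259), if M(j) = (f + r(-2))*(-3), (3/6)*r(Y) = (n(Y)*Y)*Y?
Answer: 60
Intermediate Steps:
n(K) = 4 + K
r(Y) = 2*Y**2*(4 + Y) (r(Y) = 2*(((4 + Y)*Y)*Y) = 2*((Y*(4 + Y))*Y) = 2*(Y**2*(4 + Y)) = 2*Y**2*(4 + Y))
M(j) = -60 (M(j) = (4 + 2*(-2)**2*(4 - 2))*(-3) = (4 + 2*4*2)*(-3) = (4 + 16)*(-3) = 20*(-3) = -60)
-M(259) = -1*(-60) = 60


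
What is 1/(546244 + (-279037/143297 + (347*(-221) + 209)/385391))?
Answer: 5020488557/2742400978837505 ≈ 1.8307e-6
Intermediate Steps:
1/(546244 + (-279037/143297 + (347*(-221) + 209)/385391)) = 1/(546244 + (-279037*1/143297 + (-76687 + 209)*(1/385391))) = 1/(546244 + (-25367/13027 - 76478*1/385391)) = 1/(546244 + (-25367/13027 - 76478/385391)) = 1/(546244 - 10772492403/5020488557) = 1/(2742400978837505/5020488557) = 5020488557/2742400978837505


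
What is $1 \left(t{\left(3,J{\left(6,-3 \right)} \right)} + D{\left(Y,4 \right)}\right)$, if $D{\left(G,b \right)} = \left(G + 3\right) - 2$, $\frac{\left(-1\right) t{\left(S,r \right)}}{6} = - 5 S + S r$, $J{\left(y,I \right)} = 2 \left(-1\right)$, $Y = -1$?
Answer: $126$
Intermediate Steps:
$J{\left(y,I \right)} = -2$
$t{\left(S,r \right)} = 30 S - 6 S r$ ($t{\left(S,r \right)} = - 6 \left(- 5 S + S r\right) = 30 S - 6 S r$)
$D{\left(G,b \right)} = 1 + G$ ($D{\left(G,b \right)} = \left(3 + G\right) - 2 = 1 + G$)
$1 \left(t{\left(3,J{\left(6,-3 \right)} \right)} + D{\left(Y,4 \right)}\right) = 1 \left(6 \cdot 3 \left(5 - -2\right) + \left(1 - 1\right)\right) = 1 \left(6 \cdot 3 \left(5 + 2\right) + 0\right) = 1 \left(6 \cdot 3 \cdot 7 + 0\right) = 1 \left(126 + 0\right) = 1 \cdot 126 = 126$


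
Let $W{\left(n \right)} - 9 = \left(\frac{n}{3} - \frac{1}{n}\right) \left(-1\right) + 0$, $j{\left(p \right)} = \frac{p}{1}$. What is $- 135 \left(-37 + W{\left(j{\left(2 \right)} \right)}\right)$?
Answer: $\frac{7605}{2} \approx 3802.5$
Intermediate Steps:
$j{\left(p \right)} = p$ ($j{\left(p \right)} = p 1 = p$)
$W{\left(n \right)} = 9 + \frac{1}{n} - \frac{n}{3}$ ($W{\left(n \right)} = 9 + \left(\left(\frac{n}{3} - \frac{1}{n}\right) \left(-1\right) + 0\right) = 9 + \left(\left(- \frac{1}{n} + \frac{n}{3}\right) \left(-1\right) + 0\right) = 9 + \left(\left(\frac{1}{n} - \frac{n}{3}\right) + 0\right) = 9 - \left(- \frac{1}{n} + \frac{n}{3}\right) = 9 + \frac{1}{n} - \frac{n}{3}$)
$- 135 \left(-37 + W{\left(j{\left(2 \right)} \right)}\right) = - 135 \left(-37 + \left(9 + \frac{1}{2} - \frac{2}{3}\right)\right) = - 135 \left(-37 + \frac{53}{6}\right) = \left(-135\right) \left(- \frac{169}{6}\right) = \frac{7605}{2}$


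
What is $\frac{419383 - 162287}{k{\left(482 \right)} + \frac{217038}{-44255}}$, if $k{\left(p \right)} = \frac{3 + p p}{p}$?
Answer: $\frac{783441662480}{1453859867} \approx 538.87$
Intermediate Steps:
$k{\left(p \right)} = \frac{3 + p^{2}}{p}$
$\frac{419383 - 162287}{k{\left(482 \right)} + \frac{217038}{-44255}} = \frac{419383 - 162287}{\left(482 + \frac{3}{482}\right) + \frac{217038}{-44255}} = \frac{257096}{\left(482 + 3 \cdot \frac{1}{482}\right) + 217038 \left(- \frac{1}{44255}\right)} = \frac{257096}{\left(482 + \frac{3}{482}\right) - \frac{217038}{44255}} = \frac{257096}{\frac{232327}{482} - \frac{217038}{44255}} = \frac{257096}{\frac{10177019069}{21330910}} = 257096 \cdot \frac{21330910}{10177019069} = \frac{783441662480}{1453859867}$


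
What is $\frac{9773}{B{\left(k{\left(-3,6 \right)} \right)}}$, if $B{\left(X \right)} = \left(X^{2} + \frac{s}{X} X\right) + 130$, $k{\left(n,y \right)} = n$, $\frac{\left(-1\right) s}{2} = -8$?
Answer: $\frac{9773}{155} \approx 63.052$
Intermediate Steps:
$s = 16$ ($s = \left(-2\right) \left(-8\right) = 16$)
$B{\left(X \right)} = 146 + X^{2}$ ($B{\left(X \right)} = \left(X^{2} + \frac{16}{X} X\right) + 130 = \left(X^{2} + 16\right) + 130 = \left(16 + X^{2}\right) + 130 = 146 + X^{2}$)
$\frac{9773}{B{\left(k{\left(-3,6 \right)} \right)}} = \frac{9773}{146 + \left(-3\right)^{2}} = \frac{9773}{146 + 9} = \frac{9773}{155}$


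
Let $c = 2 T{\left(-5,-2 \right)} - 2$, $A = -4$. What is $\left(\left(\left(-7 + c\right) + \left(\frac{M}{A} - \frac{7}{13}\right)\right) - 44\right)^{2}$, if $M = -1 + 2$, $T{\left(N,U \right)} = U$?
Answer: $\frac{9030025}{2704} \approx 3339.5$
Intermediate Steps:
$M = 1$
$c = -6$ ($c = 2 \left(-2\right) - 2 = -4 - 2 = -6$)
$\left(\left(\left(-7 + c\right) + \left(\frac{M}{A} - \frac{7}{13}\right)\right) - 44\right)^{2} = \left(\left(\left(-7 - 6\right) + \left(1 \frac{1}{-4} - \frac{7}{13}\right)\right) - 44\right)^{2} = \left(\left(-13 + \left(1 \left(- \frac{1}{4}\right) - \frac{7}{13}\right)\right) - 44\right)^{2} = \left(\left(-13 - \frac{41}{52}\right) - 44\right)^{2} = \left(- \frac{717}{52} - 44\right)^{2} = \left(- \frac{3005}{52}\right)^{2} = \frac{9030025}{2704}$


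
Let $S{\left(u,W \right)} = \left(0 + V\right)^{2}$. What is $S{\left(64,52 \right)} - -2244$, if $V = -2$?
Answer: $2248$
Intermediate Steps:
$S{\left(u,W \right)} = 4$ ($S{\left(u,W \right)} = \left(0 - 2\right)^{2} = \left(-2\right)^{2} = 4$)
$S{\left(64,52 \right)} - -2244 = 4 - -2244 = 4 + 2244 = 2248$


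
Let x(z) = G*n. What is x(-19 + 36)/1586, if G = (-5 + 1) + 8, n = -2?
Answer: -4/793 ≈ -0.0050441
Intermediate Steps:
G = 4 (G = -4 + 8 = 4)
x(z) = -8 (x(z) = 4*(-2) = -8)
x(-19 + 36)/1586 = -8/1586 = -8*1/1586 = -4/793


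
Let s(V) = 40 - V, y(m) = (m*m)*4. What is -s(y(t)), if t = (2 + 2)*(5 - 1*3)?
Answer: 216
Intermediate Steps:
t = 8 (t = 4*(5 - 3) = 4*2 = 8)
y(m) = 4*m**2 (y(m) = m**2*4 = 4*m**2)
-s(y(t)) = -(40 - 4*8**2) = -(40 - 4*64) = -(40 - 1*256) = -(40 - 256) = -1*(-216) = 216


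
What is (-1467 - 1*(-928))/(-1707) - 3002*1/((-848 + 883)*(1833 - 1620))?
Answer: -368723/4241895 ≈ -0.086924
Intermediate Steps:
(-1467 - 1*(-928))/(-1707) - 3002*1/((-848 + 883)*(1833 - 1620)) = (-1467 + 928)*(-1/1707) - 3002/(35*213) = -539*(-1/1707) - 3002/7455 = 539/1707 - 3002*1/7455 = 539/1707 - 3002/7455 = -368723/4241895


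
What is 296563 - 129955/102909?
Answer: 30518871812/102909 ≈ 2.9656e+5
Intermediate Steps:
296563 - 129955/102909 = 30518871812/102909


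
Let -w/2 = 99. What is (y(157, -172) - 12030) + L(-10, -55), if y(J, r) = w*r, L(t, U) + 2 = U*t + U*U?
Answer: 25599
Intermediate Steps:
w = -198 (w = -2*99 = -198)
L(t, U) = -2 + U² + U*t (L(t, U) = -2 + (U*t + U*U) = -2 + (U*t + U²) = -2 + (U² + U*t) = -2 + U² + U*t)
y(J, r) = -198*r
(y(157, -172) - 12030) + L(-10, -55) = (-198*(-172) - 12030) + (-2 + (-55)² - 55*(-10)) = (34056 - 12030) + (-2 + 3025 + 550) = 22026 + 3573 = 25599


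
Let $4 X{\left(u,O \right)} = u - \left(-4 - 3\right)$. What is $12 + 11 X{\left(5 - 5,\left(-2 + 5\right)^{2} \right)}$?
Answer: $\frac{125}{4} \approx 31.25$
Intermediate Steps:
$X{\left(u,O \right)} = \frac{7}{4} + \frac{u}{4}$ ($X{\left(u,O \right)} = \frac{u - \left(-4 - 3\right)}{4} = \frac{u - -7}{4} = \frac{u + 7}{4} = \frac{7 + u}{4} = \frac{7}{4} + \frac{u}{4}$)
$12 + 11 X{\left(5 - 5,\left(-2 + 5\right)^{2} \right)} = 12 + 11 \left(\frac{7}{4} + \frac{5 - 5}{4}\right) = 12 + 11 \left(\frac{7}{4} + \frac{1}{4} \cdot 0\right) = 12 + 11 \left(\frac{7}{4} + 0\right) = 12 + 11 \cdot \frac{7}{4} = 12 + \frac{77}{4} = \frac{125}{4}$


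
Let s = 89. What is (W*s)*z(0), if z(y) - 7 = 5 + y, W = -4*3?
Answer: -12816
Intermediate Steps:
W = -12
z(y) = 12 + y (z(y) = 7 + (5 + y) = 12 + y)
(W*s)*z(0) = (-12*89)*(12 + 0) = -1068*12 = -12816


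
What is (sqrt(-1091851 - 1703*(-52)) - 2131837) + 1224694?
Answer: -907143 + I*sqrt(1003295) ≈ -9.0714e+5 + 1001.6*I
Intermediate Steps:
(sqrt(-1091851 - 1703*(-52)) - 2131837) + 1224694 = (sqrt(-1091851 + 88556) - 2131837) + 1224694 = (sqrt(-1003295) - 2131837) + 1224694 = (I*sqrt(1003295) - 2131837) + 1224694 = (-2131837 + I*sqrt(1003295)) + 1224694 = -907143 + I*sqrt(1003295)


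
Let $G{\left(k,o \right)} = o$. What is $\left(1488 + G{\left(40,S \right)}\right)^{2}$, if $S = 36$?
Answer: $2322576$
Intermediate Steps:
$\left(1488 + G{\left(40,S \right)}\right)^{2} = \left(1488 + 36\right)^{2} = 1524^{2} = 2322576$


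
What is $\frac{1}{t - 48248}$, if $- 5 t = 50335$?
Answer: $- \frac{1}{58315} \approx -1.7148 \cdot 10^{-5}$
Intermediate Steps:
$t = -10067$ ($t = \left(- \frac{1}{5}\right) 50335 = -10067$)
$\frac{1}{t - 48248} = \frac{1}{-10067 - 48248} = \frac{1}{-58315} = - \frac{1}{58315}$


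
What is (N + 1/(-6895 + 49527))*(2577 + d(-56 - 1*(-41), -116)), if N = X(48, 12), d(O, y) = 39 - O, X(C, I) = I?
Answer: 1345980135/42632 ≈ 31572.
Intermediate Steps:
N = 12
(N + 1/(-6895 + 49527))*(2577 + d(-56 - 1*(-41), -116)) = (12 + 1/(-6895 + 49527))*(2577 + (39 - (-56 - 1*(-41)))) = (12 + 1/42632)*(2577 + (39 - (-56 + 41))) = (12 + 1/42632)*(2577 + (39 - 1*(-15))) = 511585*(2577 + (39 + 15))/42632 = 511585*(2577 + 54)/42632 = (511585/42632)*2631 = 1345980135/42632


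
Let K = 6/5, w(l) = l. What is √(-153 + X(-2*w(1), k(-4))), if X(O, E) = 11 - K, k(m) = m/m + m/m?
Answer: 2*I*√895/5 ≈ 11.967*I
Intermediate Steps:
k(m) = 2 (k(m) = 1 + 1 = 2)
K = 6/5 (K = 6*(⅕) = 6/5 ≈ 1.2000)
X(O, E) = 49/5 (X(O, E) = 11 - 1*6/5 = 11 - 6/5 = 49/5)
√(-153 + X(-2*w(1), k(-4))) = √(-153 + 49/5) = √(-716/5) = 2*I*√895/5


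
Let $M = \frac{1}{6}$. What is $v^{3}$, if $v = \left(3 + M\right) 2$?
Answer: $\frac{6859}{27} \approx 254.04$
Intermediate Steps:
$M = \frac{1}{6} \approx 0.16667$
$v = \frac{19}{3}$ ($v = \left(3 + \frac{1}{6}\right) 2 = \frac{19}{6} \cdot 2 = \frac{19}{3} \approx 6.3333$)
$v^{3} = \left(\frac{19}{3}\right)^{3} = \frac{6859}{27}$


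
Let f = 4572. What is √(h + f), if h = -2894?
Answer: √1678 ≈ 40.963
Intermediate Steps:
√(h + f) = √(-2894 + 4572) = √1678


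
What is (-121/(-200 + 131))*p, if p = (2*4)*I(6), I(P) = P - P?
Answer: 0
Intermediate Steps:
I(P) = 0
p = 0 (p = (2*4)*0 = 8*0 = 0)
(-121/(-200 + 131))*p = -121/(-200 + 131)*0 = -121/(-69)*0 = -121*(-1/69)*0 = (121/69)*0 = 0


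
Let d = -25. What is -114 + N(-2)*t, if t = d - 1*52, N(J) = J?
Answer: 40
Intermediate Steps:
t = -77 (t = -25 - 1*52 = -25 - 52 = -77)
-114 + N(-2)*t = -114 - 2*(-77) = -114 + 154 = 40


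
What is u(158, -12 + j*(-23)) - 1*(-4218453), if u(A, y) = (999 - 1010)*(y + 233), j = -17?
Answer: 4211721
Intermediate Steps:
u(A, y) = -2563 - 11*y (u(A, y) = -11*(233 + y) = -2563 - 11*y)
u(158, -12 + j*(-23)) - 1*(-4218453) = (-2563 - 11*(-12 - 17*(-23))) - 1*(-4218453) = (-2563 - 11*(-12 + 391)) + 4218453 = (-2563 - 11*379) + 4218453 = (-2563 - 4169) + 4218453 = -6732 + 4218453 = 4211721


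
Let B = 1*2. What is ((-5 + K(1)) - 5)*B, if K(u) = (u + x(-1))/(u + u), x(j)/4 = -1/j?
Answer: -15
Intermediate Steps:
x(j) = -4/j (x(j) = 4*(-1/j) = -4/j)
B = 2
K(u) = (4 + u)/(2*u) (K(u) = (u - 4/(-1))/(u + u) = (u - 4*(-1))/((2*u)) = (u + 4)*(1/(2*u)) = (4 + u)*(1/(2*u)) = (4 + u)/(2*u))
((-5 + K(1)) - 5)*B = ((-5 + (1/2)*(4 + 1)/1) - 5)*2 = ((-5 + (1/2)*1*5) - 5)*2 = ((-5 + 5/2) - 5)*2 = (-5/2 - 5)*2 = -15/2*2 = -15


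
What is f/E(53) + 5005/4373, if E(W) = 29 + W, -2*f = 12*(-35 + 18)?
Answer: 428228/179293 ≈ 2.3884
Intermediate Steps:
f = 102 (f = -6*(-35 + 18) = -6*(-17) = -1/2*(-204) = 102)
f/E(53) + 5005/4373 = 102/(29 + 53) + 5005/4373 = 102/82 + 5005*(1/4373) = 102*(1/82) + 5005/4373 = 51/41 + 5005/4373 = 428228/179293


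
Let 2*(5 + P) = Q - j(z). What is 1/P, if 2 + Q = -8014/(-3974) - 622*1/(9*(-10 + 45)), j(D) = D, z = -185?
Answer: 625905/54153928 ≈ 0.011558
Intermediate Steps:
Q = -1225519/625905 (Q = -2 + (-8014/(-3974) - 622*1/(9*(-10 + 45))) = -2 + (-8014*(-1/3974) - 622/(9*35)) = -2 + (4007/1987 - 622/315) = -2 + 26291/625905 = -1225519/625905 ≈ -1.9580)
P = 54153928/625905 (P = -5 + (-1225519/625905 - 1*(-185))/2 = -5 + (-1225519/625905 + 185)/2 = -5 + (½)*(114566906/625905) = -5 + 57283453/625905 = 54153928/625905 ≈ 86.521)
1/P = 1/(54153928/625905) = 625905/54153928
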